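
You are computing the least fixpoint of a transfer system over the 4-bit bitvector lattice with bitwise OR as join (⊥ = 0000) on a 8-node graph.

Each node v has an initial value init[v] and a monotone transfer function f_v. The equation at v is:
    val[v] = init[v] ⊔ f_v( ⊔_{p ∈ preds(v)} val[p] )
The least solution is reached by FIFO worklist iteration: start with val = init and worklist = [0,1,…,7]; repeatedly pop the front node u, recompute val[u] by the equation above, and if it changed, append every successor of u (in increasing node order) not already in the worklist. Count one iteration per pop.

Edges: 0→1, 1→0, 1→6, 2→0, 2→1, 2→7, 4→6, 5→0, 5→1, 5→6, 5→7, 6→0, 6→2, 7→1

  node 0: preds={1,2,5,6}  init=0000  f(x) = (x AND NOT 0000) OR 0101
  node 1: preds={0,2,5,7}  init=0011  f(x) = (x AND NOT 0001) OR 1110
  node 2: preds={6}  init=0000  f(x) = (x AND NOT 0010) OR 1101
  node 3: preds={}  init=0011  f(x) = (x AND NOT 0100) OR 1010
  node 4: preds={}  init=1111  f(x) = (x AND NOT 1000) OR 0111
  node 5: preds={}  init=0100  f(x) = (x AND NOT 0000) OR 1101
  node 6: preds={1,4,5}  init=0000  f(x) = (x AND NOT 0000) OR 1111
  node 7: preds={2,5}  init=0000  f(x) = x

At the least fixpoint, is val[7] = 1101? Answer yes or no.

Trace (11 dequeues):
  [1] u=0 | in 0111 | out 0111 | prev 0000 | push {}
  [2] u=1 | in 0111 | out 1111 | prev 0011 | push {0}
  [3] u=2 | in 0000 | out 1101 | prev 0000 | push {1}
  [4] u=3 | in 0000 | out 1011 | prev 0011 | push {}
  [5] u=4 | in 0000 | out 1111 | ==
  [6] u=5 | in 0000 | out 1101 | prev 0100 | push {}
  [7] u=6 | in 1111 | out 1111 | prev 0000 | push {2}
  [8] u=7 | in 1101 | out 1101 | prev 0000 | push {}
  [9] u=0 | in 1111 | out 1111 | prev 0111 | push {}
  [10] u=1 | in 1111 | out 1111 | ==
  [11] u=2 | in 1111 | out 1101 | ==

Converged values:
  [0] 1111
  [1] 1111
  [2] 1101
  [3] 1011
  [4] 1111
  [5] 1101
  [6] 1111
  [7] 1101

yes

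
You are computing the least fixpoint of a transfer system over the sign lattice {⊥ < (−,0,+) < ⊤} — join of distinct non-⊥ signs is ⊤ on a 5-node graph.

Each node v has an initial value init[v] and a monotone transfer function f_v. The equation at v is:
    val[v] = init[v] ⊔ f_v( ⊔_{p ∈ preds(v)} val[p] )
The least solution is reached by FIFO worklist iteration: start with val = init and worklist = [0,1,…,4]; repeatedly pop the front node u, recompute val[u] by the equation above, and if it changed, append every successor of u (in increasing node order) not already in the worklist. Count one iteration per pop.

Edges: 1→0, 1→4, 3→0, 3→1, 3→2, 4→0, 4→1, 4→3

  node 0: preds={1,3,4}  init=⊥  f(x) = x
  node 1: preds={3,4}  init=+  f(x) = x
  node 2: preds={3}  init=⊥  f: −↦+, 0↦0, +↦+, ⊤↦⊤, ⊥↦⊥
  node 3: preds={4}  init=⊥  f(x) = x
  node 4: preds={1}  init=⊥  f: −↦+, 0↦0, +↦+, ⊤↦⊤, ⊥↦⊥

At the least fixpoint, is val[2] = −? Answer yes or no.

Trace (11 dequeues):
  [1] u=0 | in + | out + | prev ⊥ | push {}
  [2] u=1 | in ⊥ | out + | ==
  [3] u=2 | in ⊥ | out ⊥ | ==
  [4] u=3 | in ⊥ | out ⊥ | ==
  [5] u=4 | in + | out + | prev ⊥ | push {0,1,3}
  [6] u=0 | in + | out + | ==
  [7] u=1 | in + | out + | ==
  [8] u=3 | in + | out + | prev ⊥ | push {0,1,2}
  [9] u=0 | in + | out + | ==
  [10] u=1 | in + | out + | ==
  [11] u=2 | in + | out + | prev ⊥ | push {}

Converged values:
  [0] +
  [1] +
  [2] +
  [3] +
  [4] +

no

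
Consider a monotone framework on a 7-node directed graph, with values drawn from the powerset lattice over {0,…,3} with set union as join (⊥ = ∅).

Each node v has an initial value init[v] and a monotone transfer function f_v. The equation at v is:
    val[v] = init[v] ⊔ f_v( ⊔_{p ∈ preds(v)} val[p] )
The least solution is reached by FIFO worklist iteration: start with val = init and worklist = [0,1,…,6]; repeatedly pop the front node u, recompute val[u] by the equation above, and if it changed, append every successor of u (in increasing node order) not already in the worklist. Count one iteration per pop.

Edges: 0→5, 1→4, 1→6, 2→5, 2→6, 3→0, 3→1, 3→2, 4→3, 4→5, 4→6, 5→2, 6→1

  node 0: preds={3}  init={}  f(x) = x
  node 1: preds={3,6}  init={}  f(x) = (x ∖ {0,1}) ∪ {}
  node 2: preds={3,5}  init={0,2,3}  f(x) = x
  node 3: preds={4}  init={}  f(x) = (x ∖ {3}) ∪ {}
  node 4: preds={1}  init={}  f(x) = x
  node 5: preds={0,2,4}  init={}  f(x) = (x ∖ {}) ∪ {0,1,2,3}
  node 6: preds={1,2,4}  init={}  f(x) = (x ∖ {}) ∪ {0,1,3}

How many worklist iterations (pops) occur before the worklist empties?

19

Worklist (19 pops):
  #1 pop 0: in={} → {} (no change)
  #2 pop 1: in={} → {} (no change)
  #3 pop 2: in={} → {0,2,3} (no change)
  #4 pop 3: in={} → {} (no change)
  #5 pop 4: in={} → {} (no change)
  #6 pop 5: in={0,2,3} → {0,1,2,3} (was {}); enqueue [2]
  #7 pop 6: in={0,2,3} → {0,1,2,3} (was {}); enqueue [1]
  #8 pop 2: in={0,1,2,3} → {0,1,2,3} (was {0,2,3}); enqueue [5,6]
  #9 pop 1: in={0,1,2,3} → {2,3} (was {}); enqueue [4]
  #10 pop 5: in={0,1,2,3} → {0,1,2,3} (no change)
  #11 pop 6: in={0,1,2,3} → {0,1,2,3} (no change)
  #12 pop 4: in={2,3} → {2,3} (was {}); enqueue [3,5,6]
  #13 pop 3: in={2,3} → {2} (was {}); enqueue [0,1,2]
  #14 pop 5: in={0,1,2,3} → {0,1,2,3} (no change)
  #15 pop 6: in={0,1,2,3} → {0,1,2,3} (no change)
  #16 pop 0: in={2} → {2} (was {}); enqueue [5]
  #17 pop 1: in={0,1,2,3} → {2,3} (no change)
  #18 pop 2: in={0,1,2,3} → {0,1,2,3} (no change)
  #19 pop 5: in={0,1,2,3} → {0,1,2,3} (no change)

Fixpoint:
  val[0] = {2}
  val[1] = {2,3}
  val[2] = {0,1,2,3}
  val[3] = {2}
  val[4] = {2,3}
  val[5] = {0,1,2,3}
  val[6] = {0,1,2,3}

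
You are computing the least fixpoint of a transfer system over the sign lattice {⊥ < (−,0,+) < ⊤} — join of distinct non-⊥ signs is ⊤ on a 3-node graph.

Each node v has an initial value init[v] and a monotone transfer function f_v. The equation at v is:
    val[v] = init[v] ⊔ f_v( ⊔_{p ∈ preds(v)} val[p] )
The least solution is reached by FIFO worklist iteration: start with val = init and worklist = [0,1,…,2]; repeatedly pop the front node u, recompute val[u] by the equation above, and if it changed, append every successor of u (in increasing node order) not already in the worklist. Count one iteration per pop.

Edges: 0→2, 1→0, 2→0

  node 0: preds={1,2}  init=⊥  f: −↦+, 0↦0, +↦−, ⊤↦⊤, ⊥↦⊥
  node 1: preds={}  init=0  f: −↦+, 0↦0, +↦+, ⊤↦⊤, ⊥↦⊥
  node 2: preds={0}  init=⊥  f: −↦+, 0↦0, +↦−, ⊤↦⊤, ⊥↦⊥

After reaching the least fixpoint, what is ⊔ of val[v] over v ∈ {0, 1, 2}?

Iteration log — 4 steps:
  step 1. node 0  ⊔preds=0  new=0  old=⊥  +wl: 
  step 2. node 1  ⊔preds=⊥  new=0  stable
  step 3. node 2  ⊔preds=0  new=0  old=⊥  +wl: 0
  step 4. node 0  ⊔preds=0  new=0  stable

Least fixpoint reached:
  node 0: 0
  node 1: 0
  node 2: 0

0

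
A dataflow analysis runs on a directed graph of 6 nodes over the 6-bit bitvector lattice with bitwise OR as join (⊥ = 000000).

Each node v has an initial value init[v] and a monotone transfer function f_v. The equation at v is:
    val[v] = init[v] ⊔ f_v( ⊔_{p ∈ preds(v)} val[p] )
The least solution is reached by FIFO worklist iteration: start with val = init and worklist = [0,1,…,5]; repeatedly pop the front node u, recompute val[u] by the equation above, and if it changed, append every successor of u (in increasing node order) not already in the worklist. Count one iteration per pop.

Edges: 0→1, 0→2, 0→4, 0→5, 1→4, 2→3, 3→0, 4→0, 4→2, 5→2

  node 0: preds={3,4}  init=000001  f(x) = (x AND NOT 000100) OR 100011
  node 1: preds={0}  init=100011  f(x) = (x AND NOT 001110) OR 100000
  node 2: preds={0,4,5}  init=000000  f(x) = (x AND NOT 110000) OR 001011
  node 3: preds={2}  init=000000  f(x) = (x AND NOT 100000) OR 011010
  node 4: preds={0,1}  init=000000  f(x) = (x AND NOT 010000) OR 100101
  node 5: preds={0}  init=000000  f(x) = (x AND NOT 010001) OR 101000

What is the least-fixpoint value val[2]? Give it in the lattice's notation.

001111

Iteration log — 14 steps:
  step 1. node 0  ⊔preds=000000  new=100011  old=000001  +wl: 
  step 2. node 1  ⊔preds=100011  new=100011  stable
  step 3. node 2  ⊔preds=100011  new=001011  old=000000  +wl: 
  step 4. node 3  ⊔preds=001011  new=011011  old=000000  +wl: 0
  step 5. node 4  ⊔preds=100011  new=100111  old=000000  +wl: 2
  step 6. node 5  ⊔preds=100011  new=101010  old=000000  +wl: 
  step 7. node 0  ⊔preds=111111  new=111011  old=100011  +wl: 1,4,5
  step 8. node 2  ⊔preds=111111  new=001111  old=001011  +wl: 3
  step 9. node 1  ⊔preds=111011  new=110011  old=100011  +wl: 
  step 10. node 4  ⊔preds=111011  new=101111  old=100111  +wl: 0,2
  step 11. node 5  ⊔preds=111011  new=101010  stable
  step 12. node 3  ⊔preds=001111  new=011111  old=011011  +wl: 
  step 13. node 0  ⊔preds=111111  new=111011  stable
  step 14. node 2  ⊔preds=111111  new=001111  stable

Least fixpoint reached:
  node 0: 111011
  node 1: 110011
  node 2: 001111
  node 3: 011111
  node 4: 101111
  node 5: 101010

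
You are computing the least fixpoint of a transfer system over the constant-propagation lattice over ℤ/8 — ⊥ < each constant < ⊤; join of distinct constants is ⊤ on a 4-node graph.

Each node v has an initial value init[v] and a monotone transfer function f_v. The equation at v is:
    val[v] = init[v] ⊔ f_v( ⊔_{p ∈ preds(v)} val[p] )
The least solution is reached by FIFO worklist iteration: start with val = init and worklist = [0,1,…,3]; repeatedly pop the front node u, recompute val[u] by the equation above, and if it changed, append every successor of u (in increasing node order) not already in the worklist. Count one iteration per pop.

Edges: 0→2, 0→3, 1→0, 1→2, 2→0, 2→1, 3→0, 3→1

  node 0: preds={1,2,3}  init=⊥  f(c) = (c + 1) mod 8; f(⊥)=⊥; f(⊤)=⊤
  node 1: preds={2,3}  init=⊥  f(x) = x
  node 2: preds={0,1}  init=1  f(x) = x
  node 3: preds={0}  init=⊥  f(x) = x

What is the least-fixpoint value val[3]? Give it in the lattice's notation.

Worklist (10 pops):
  #1 pop 0: in=1 → 2 (was ⊥); enqueue []
  #2 pop 1: in=1 → 1 (was ⊥); enqueue [0]
  #3 pop 2: in=⊤ → ⊤ (was 1); enqueue [1]
  #4 pop 3: in=2 → 2 (was ⊥); enqueue []
  #5 pop 0: in=⊤ → ⊤ (was 2); enqueue [2,3]
  #6 pop 1: in=⊤ → ⊤ (was 1); enqueue [0]
  #7 pop 2: in=⊤ → ⊤ (no change)
  #8 pop 3: in=⊤ → ⊤ (was 2); enqueue [1]
  #9 pop 0: in=⊤ → ⊤ (no change)
  #10 pop 1: in=⊤ → ⊤ (no change)

Fixpoint:
  val[0] = ⊤
  val[1] = ⊤
  val[2] = ⊤
  val[3] = ⊤

⊤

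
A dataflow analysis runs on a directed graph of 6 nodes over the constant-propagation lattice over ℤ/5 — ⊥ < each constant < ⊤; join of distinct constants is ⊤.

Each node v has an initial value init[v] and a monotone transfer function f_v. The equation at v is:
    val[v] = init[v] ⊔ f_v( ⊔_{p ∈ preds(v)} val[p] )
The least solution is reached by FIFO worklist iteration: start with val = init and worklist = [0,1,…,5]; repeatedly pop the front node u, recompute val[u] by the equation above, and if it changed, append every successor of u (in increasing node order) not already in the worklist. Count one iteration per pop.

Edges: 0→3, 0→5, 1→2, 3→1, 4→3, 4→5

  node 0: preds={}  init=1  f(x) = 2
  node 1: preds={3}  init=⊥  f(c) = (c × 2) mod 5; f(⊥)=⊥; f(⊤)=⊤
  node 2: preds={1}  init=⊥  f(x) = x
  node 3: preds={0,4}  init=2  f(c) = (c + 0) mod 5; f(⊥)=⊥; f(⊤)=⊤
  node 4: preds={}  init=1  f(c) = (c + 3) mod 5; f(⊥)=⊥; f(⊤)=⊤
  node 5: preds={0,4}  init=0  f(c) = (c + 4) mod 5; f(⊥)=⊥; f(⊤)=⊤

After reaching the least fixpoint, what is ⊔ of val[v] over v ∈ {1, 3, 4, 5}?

Trace (8 dequeues):
  [1] u=0 | in ⊥ | out ⊤ | prev 1 | push {}
  [2] u=1 | in 2 | out 4 | prev ⊥ | push {}
  [3] u=2 | in 4 | out 4 | prev ⊥ | push {}
  [4] u=3 | in ⊤ | out ⊤ | prev 2 | push {1}
  [5] u=4 | in ⊥ | out 1 | ==
  [6] u=5 | in ⊤ | out ⊤ | prev 0 | push {}
  [7] u=1 | in ⊤ | out ⊤ | prev 4 | push {2}
  [8] u=2 | in ⊤ | out ⊤ | prev 4 | push {}

Converged values:
  [0] ⊤
  [1] ⊤
  [2] ⊤
  [3] ⊤
  [4] 1
  [5] ⊤

⊤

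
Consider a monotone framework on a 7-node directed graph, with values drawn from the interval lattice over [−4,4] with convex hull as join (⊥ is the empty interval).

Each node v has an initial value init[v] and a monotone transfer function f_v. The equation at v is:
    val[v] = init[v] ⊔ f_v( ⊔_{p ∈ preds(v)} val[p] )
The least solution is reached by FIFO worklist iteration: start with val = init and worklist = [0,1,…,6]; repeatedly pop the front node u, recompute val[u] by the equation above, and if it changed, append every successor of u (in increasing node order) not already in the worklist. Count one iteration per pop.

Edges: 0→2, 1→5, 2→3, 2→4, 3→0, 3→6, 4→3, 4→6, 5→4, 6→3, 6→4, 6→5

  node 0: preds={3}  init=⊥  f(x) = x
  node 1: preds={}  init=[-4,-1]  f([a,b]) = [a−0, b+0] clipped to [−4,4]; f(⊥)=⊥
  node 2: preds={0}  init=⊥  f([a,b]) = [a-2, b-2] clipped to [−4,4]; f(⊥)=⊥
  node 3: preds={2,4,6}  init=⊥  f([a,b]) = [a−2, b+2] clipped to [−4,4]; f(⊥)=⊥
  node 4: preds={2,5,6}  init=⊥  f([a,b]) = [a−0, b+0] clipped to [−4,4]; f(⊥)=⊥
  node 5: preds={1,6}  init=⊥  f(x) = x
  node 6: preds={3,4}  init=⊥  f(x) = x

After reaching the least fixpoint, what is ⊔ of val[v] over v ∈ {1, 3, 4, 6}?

Iteration log — 30 steps:
  step 1. node 0  ⊔preds=⊥  new=⊥  stable
  step 2. node 1  ⊔preds=⊥  new=[-4,-1]  stable
  step 3. node 2  ⊔preds=⊥  new=⊥  stable
  step 4. node 3  ⊔preds=⊥  new=⊥  stable
  step 5. node 4  ⊔preds=⊥  new=⊥  stable
  step 6. node 5  ⊔preds=[-4,-1]  new=[-4,-1]  old=⊥  +wl: 4
  step 7. node 6  ⊔preds=⊥  new=⊥  stable
  step 8. node 4  ⊔preds=[-4,-1]  new=[-4,-1]  old=⊥  +wl: 3,6
  step 9. node 3  ⊔preds=[-4,-1]  new=[-4,1]  old=⊥  +wl: 0
  step 10. node 6  ⊔preds=[-4,1]  new=[-4,1]  old=⊥  +wl: 3,4,5
  step 11. node 0  ⊔preds=[-4,1]  new=[-4,1]  old=⊥  +wl: 2
  step 12. node 3  ⊔preds=[-4,1]  new=[-4,3]  old=[-4,1]  +wl: 0,6
  step 13. node 4  ⊔preds=[-4,1]  new=[-4,1]  old=[-4,-1]  +wl: 3
  step 14. node 5  ⊔preds=[-4,1]  new=[-4,1]  old=[-4,-1]  +wl: 4
  step 15. node 2  ⊔preds=[-4,1]  new=[-4,-1]  old=⊥  +wl: 
  step 16. node 0  ⊔preds=[-4,3]  new=[-4,3]  old=[-4,1]  +wl: 2
  step 17. node 6  ⊔preds=[-4,3]  new=[-4,3]  old=[-4,1]  +wl: 5
  step 18. node 3  ⊔preds=[-4,3]  new=[-4,4]  old=[-4,3]  +wl: 0,6
  step 19. node 4  ⊔preds=[-4,3]  new=[-4,3]  old=[-4,1]  +wl: 3
  step 20. node 2  ⊔preds=[-4,3]  new=[-4,1]  old=[-4,-1]  +wl: 4
  step 21. node 5  ⊔preds=[-4,3]  new=[-4,3]  old=[-4,1]  +wl: 
  step 22. node 0  ⊔preds=[-4,4]  new=[-4,4]  old=[-4,3]  +wl: 2
  step 23. node 6  ⊔preds=[-4,4]  new=[-4,4]  old=[-4,3]  +wl: 5
  step 24. node 3  ⊔preds=[-4,4]  new=[-4,4]  stable
  step 25. node 4  ⊔preds=[-4,4]  new=[-4,4]  old=[-4,3]  +wl: 3,6
  step 26. node 2  ⊔preds=[-4,4]  new=[-4,2]  old=[-4,1]  +wl: 4
  step 27. node 5  ⊔preds=[-4,4]  new=[-4,4]  old=[-4,3]  +wl: 
  step 28. node 3  ⊔preds=[-4,4]  new=[-4,4]  stable
  step 29. node 6  ⊔preds=[-4,4]  new=[-4,4]  stable
  step 30. node 4  ⊔preds=[-4,4]  new=[-4,4]  stable

Least fixpoint reached:
  node 0: [-4,4]
  node 1: [-4,-1]
  node 2: [-4,2]
  node 3: [-4,4]
  node 4: [-4,4]
  node 5: [-4,4]
  node 6: [-4,4]

[-4,4]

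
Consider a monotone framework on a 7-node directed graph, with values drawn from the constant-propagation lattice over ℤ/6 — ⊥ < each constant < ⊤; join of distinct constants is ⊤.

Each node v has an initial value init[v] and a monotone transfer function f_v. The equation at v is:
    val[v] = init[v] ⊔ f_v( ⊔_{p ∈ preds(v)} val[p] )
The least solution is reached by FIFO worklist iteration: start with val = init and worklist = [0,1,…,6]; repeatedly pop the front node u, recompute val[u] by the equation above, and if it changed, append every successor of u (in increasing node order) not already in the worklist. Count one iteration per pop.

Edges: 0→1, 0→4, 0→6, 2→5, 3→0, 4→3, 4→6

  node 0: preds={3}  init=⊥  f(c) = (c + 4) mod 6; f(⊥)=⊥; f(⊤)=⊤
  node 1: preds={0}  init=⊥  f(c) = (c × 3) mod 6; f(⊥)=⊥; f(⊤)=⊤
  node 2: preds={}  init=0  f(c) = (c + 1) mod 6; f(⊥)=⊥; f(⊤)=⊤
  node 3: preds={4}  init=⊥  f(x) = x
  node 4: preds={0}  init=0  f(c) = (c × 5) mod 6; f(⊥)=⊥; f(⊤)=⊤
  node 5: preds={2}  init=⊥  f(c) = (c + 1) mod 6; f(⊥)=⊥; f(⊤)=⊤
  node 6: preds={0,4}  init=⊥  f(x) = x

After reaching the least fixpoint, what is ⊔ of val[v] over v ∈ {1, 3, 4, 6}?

⊤

Trace (16 dequeues):
  [1] u=0 | in ⊥ | out ⊥ | ==
  [2] u=1 | in ⊥ | out ⊥ | ==
  [3] u=2 | in ⊥ | out 0 | ==
  [4] u=3 | in 0 | out 0 | prev ⊥ | push {0}
  [5] u=4 | in ⊥ | out 0 | ==
  [6] u=5 | in 0 | out 1 | prev ⊥ | push {}
  [7] u=6 | in 0 | out 0 | prev ⊥ | push {}
  [8] u=0 | in 0 | out 4 | prev ⊥ | push {1,4,6}
  [9] u=1 | in 4 | out 0 | prev ⊥ | push {}
  [10] u=4 | in 4 | out ⊤ | prev 0 | push {3}
  [11] u=6 | in ⊤ | out ⊤ | prev 0 | push {}
  [12] u=3 | in ⊤ | out ⊤ | prev 0 | push {0}
  [13] u=0 | in ⊤ | out ⊤ | prev 4 | push {1,4,6}
  [14] u=1 | in ⊤ | out ⊤ | prev 0 | push {}
  [15] u=4 | in ⊤ | out ⊤ | ==
  [16] u=6 | in ⊤ | out ⊤ | ==

Converged values:
  [0] ⊤
  [1] ⊤
  [2] 0
  [3] ⊤
  [4] ⊤
  [5] 1
  [6] ⊤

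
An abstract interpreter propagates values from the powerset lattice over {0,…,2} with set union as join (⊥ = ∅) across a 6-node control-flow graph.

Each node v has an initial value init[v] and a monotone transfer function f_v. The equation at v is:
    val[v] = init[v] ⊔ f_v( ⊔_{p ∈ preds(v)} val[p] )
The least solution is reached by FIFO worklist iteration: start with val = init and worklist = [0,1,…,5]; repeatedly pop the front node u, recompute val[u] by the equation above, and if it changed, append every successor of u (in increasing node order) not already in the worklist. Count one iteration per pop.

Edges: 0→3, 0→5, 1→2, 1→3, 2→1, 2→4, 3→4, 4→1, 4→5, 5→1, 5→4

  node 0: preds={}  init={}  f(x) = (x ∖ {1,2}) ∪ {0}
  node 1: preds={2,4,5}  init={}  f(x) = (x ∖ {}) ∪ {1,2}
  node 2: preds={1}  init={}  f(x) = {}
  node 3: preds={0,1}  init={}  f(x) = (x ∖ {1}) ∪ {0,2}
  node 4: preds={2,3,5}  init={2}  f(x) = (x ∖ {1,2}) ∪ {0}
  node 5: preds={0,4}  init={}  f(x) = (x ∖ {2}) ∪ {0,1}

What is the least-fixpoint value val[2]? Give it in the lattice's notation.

Iteration log — 10 steps:
  step 1. node 0  ⊔preds={}  new={0}  old={}  +wl: 
  step 2. node 1  ⊔preds={2}  new={1,2}  old={}  +wl: 
  step 3. node 2  ⊔preds={1,2}  new={}  stable
  step 4. node 3  ⊔preds={0,1,2}  new={0,2}  old={}  +wl: 
  step 5. node 4  ⊔preds={0,2}  new={0,2}  old={2}  +wl: 1
  step 6. node 5  ⊔preds={0,2}  new={0,1}  old={}  +wl: 4
  step 7. node 1  ⊔preds={0,1,2}  new={0,1,2}  old={1,2}  +wl: 2,3
  step 8. node 4  ⊔preds={0,1,2}  new={0,2}  stable
  step 9. node 2  ⊔preds={0,1,2}  new={}  stable
  step 10. node 3  ⊔preds={0,1,2}  new={0,2}  stable

Least fixpoint reached:
  node 0: {0}
  node 1: {0,1,2}
  node 2: {}
  node 3: {0,2}
  node 4: {0,2}
  node 5: {0,1}

{}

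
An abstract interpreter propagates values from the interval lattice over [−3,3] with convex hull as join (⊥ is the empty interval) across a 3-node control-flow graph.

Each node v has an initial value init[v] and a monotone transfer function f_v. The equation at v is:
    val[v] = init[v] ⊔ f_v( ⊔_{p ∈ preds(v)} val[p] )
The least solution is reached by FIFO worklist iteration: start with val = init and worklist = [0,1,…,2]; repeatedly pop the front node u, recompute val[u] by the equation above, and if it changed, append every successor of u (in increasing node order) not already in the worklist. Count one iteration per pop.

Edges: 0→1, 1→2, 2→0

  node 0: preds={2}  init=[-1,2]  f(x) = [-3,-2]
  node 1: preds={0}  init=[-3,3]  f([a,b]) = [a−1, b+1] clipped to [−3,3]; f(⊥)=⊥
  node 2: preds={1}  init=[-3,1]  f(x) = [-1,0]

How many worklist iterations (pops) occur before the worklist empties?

3

Trace (3 dequeues):
  [1] u=0 | in [-3,1] | out [-3,2] | prev [-1,2] | push {}
  [2] u=1 | in [-3,2] | out [-3,3] | ==
  [3] u=2 | in [-3,3] | out [-3,1] | ==

Converged values:
  [0] [-3,2]
  [1] [-3,3]
  [2] [-3,1]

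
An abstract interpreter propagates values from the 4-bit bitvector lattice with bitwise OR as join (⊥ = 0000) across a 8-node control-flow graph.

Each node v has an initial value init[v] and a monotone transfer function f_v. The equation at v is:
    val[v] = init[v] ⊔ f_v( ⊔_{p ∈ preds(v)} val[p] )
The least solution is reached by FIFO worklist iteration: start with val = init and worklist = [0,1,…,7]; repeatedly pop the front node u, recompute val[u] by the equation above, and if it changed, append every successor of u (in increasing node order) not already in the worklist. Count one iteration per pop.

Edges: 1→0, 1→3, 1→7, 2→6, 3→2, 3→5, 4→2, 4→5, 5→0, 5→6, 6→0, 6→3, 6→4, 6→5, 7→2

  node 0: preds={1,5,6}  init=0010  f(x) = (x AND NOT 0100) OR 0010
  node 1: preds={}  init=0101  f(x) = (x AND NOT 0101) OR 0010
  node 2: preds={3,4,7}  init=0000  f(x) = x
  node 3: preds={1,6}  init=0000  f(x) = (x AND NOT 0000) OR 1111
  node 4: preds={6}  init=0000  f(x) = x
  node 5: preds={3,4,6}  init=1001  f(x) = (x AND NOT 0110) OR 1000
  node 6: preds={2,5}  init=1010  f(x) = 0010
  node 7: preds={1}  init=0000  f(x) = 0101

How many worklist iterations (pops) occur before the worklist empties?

11

Trace (11 dequeues):
  [1] u=0 | in 1111 | out 1011 | prev 0010 | push {}
  [2] u=1 | in 0000 | out 0111 | prev 0101 | push {0}
  [3] u=2 | in 0000 | out 0000 | ==
  [4] u=3 | in 1111 | out 1111 | prev 0000 | push {2}
  [5] u=4 | in 1010 | out 1010 | prev 0000 | push {}
  [6] u=5 | in 1111 | out 1001 | ==
  [7] u=6 | in 1001 | out 1010 | ==
  [8] u=7 | in 0111 | out 0101 | prev 0000 | push {}
  [9] u=0 | in 1111 | out 1011 | ==
  [10] u=2 | in 1111 | out 1111 | prev 0000 | push {6}
  [11] u=6 | in 1111 | out 1010 | ==

Converged values:
  [0] 1011
  [1] 0111
  [2] 1111
  [3] 1111
  [4] 1010
  [5] 1001
  [6] 1010
  [7] 0101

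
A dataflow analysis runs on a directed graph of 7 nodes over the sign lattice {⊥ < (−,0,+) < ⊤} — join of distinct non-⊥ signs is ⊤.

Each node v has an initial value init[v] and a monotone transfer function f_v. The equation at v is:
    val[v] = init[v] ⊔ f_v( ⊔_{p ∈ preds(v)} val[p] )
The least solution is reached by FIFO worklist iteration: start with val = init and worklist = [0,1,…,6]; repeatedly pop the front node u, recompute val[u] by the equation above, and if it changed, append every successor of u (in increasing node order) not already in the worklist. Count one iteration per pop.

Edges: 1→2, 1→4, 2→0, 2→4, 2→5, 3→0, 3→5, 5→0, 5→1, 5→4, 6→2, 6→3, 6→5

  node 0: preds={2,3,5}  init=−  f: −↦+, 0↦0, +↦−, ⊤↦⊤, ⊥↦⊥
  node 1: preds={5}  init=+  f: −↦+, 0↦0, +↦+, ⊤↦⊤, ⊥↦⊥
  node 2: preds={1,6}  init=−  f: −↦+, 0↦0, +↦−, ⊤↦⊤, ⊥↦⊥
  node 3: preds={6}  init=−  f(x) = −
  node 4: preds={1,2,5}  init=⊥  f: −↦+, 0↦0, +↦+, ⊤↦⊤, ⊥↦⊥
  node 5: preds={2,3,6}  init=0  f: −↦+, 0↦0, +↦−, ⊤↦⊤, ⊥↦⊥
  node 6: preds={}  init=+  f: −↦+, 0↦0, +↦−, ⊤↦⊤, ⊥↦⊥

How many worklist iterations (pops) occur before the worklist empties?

10

Iteration log — 10 steps:
  step 1. node 0  ⊔preds=⊤  new=⊤  old=−  +wl: 
  step 2. node 1  ⊔preds=0  new=⊤  old=+  +wl: 
  step 3. node 2  ⊔preds=⊤  new=⊤  old=−  +wl: 0
  step 4. node 3  ⊔preds=+  new=−  stable
  step 5. node 4  ⊔preds=⊤  new=⊤  old=⊥  +wl: 
  step 6. node 5  ⊔preds=⊤  new=⊤  old=0  +wl: 1,4
  step 7. node 6  ⊔preds=⊥  new=+  stable
  step 8. node 0  ⊔preds=⊤  new=⊤  stable
  step 9. node 1  ⊔preds=⊤  new=⊤  stable
  step 10. node 4  ⊔preds=⊤  new=⊤  stable

Least fixpoint reached:
  node 0: ⊤
  node 1: ⊤
  node 2: ⊤
  node 3: −
  node 4: ⊤
  node 5: ⊤
  node 6: +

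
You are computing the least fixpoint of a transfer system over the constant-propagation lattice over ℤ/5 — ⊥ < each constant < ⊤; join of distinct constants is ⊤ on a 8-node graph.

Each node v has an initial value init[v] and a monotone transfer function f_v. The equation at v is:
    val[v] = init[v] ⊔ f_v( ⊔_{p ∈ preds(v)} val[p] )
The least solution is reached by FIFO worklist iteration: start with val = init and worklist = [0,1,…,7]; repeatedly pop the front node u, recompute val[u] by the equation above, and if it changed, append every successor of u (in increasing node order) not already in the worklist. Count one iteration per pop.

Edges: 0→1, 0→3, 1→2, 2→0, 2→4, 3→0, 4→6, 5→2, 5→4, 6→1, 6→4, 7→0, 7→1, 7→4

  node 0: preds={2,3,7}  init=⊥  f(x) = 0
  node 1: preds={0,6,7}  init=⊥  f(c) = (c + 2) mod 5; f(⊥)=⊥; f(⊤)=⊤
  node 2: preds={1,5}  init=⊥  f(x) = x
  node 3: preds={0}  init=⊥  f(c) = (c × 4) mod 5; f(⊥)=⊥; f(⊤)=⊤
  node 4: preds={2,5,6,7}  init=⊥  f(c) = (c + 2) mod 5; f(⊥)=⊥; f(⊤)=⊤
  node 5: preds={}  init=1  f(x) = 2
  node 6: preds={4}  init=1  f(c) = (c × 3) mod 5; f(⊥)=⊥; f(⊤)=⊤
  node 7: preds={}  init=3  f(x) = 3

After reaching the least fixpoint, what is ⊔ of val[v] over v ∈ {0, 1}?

⊤

Trace (12 dequeues):
  [1] u=0 | in 3 | out 0 | prev ⊥ | push {}
  [2] u=1 | in ⊤ | out ⊤ | prev ⊥ | push {}
  [3] u=2 | in ⊤ | out ⊤ | prev ⊥ | push {0}
  [4] u=3 | in 0 | out 0 | prev ⊥ | push {}
  [5] u=4 | in ⊤ | out ⊤ | prev ⊥ | push {}
  [6] u=5 | in ⊥ | out ⊤ | prev 1 | push {2,4}
  [7] u=6 | in ⊤ | out ⊤ | prev 1 | push {1}
  [8] u=7 | in ⊥ | out 3 | ==
  [9] u=0 | in ⊤ | out 0 | ==
  [10] u=2 | in ⊤ | out ⊤ | ==
  [11] u=4 | in ⊤ | out ⊤ | ==
  [12] u=1 | in ⊤ | out ⊤ | ==

Converged values:
  [0] 0
  [1] ⊤
  [2] ⊤
  [3] 0
  [4] ⊤
  [5] ⊤
  [6] ⊤
  [7] 3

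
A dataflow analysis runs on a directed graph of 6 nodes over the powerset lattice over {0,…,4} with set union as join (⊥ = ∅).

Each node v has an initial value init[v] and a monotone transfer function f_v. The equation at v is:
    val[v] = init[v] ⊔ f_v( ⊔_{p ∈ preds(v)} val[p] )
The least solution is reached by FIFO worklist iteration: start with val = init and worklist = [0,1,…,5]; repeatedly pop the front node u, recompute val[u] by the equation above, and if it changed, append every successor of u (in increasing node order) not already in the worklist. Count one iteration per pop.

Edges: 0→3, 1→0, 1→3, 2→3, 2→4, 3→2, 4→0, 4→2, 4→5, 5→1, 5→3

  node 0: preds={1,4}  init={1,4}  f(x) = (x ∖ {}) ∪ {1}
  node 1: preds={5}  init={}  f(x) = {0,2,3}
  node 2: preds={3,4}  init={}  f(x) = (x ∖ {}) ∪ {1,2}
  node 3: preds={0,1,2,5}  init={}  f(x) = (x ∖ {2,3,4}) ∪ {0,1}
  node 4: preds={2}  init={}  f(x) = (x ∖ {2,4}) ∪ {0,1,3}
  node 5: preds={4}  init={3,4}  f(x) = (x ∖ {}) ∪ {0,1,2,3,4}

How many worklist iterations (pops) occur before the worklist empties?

11

Iteration log — 11 steps:
  step 1. node 0  ⊔preds={}  new={1,4}  stable
  step 2. node 1  ⊔preds={3,4}  new={0,2,3}  old={}  +wl: 0
  step 3. node 2  ⊔preds={}  new={1,2}  old={}  +wl: 
  step 4. node 3  ⊔preds={0,1,2,3,4}  new={0,1}  old={}  +wl: 2
  step 5. node 4  ⊔preds={1,2}  new={0,1,3}  old={}  +wl: 
  step 6. node 5  ⊔preds={0,1,3}  new={0,1,2,3,4}  old={3,4}  +wl: 1,3
  step 7. node 0  ⊔preds={0,1,2,3}  new={0,1,2,3,4}  old={1,4}  +wl: 
  step 8. node 2  ⊔preds={0,1,3}  new={0,1,2,3}  old={1,2}  +wl: 4
  step 9. node 1  ⊔preds={0,1,2,3,4}  new={0,2,3}  stable
  step 10. node 3  ⊔preds={0,1,2,3,4}  new={0,1}  stable
  step 11. node 4  ⊔preds={0,1,2,3}  new={0,1,3}  stable

Least fixpoint reached:
  node 0: {0,1,2,3,4}
  node 1: {0,2,3}
  node 2: {0,1,2,3}
  node 3: {0,1}
  node 4: {0,1,3}
  node 5: {0,1,2,3,4}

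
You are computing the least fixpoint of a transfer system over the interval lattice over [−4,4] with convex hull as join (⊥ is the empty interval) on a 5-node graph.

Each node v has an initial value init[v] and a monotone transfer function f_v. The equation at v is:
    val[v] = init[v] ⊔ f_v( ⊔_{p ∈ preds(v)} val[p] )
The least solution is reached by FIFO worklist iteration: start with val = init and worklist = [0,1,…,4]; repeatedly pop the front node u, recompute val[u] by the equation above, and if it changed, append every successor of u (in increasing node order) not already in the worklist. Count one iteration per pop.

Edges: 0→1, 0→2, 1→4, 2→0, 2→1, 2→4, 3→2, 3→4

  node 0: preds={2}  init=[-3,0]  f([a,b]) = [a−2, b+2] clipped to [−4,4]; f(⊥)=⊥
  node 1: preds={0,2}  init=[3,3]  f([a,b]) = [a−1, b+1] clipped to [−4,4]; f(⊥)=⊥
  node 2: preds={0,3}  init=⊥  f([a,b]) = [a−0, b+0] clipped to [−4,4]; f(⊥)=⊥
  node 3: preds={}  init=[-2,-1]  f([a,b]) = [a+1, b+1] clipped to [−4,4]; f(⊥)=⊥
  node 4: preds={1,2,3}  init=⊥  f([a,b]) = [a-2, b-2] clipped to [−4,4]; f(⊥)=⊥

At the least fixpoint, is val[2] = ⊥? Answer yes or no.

no

Iteration log — 15 steps:
  step 1. node 0  ⊔preds=⊥  new=[-3,0]  stable
  step 2. node 1  ⊔preds=[-3,0]  new=[-4,3]  old=[3,3]  +wl: 
  step 3. node 2  ⊔preds=[-3,0]  new=[-3,0]  old=⊥  +wl: 0,1
  step 4. node 3  ⊔preds=⊥  new=[-2,-1]  stable
  step 5. node 4  ⊔preds=[-4,3]  new=[-4,1]  old=⊥  +wl: 
  step 6. node 0  ⊔preds=[-3,0]  new=[-4,2]  old=[-3,0]  +wl: 2
  step 7. node 1  ⊔preds=[-4,2]  new=[-4,3]  stable
  step 8. node 2  ⊔preds=[-4,2]  new=[-4,2]  old=[-3,0]  +wl: 0,1,4
  step 9. node 0  ⊔preds=[-4,2]  new=[-4,4]  old=[-4,2]  +wl: 2
  step 10. node 1  ⊔preds=[-4,4]  new=[-4,4]  old=[-4,3]  +wl: 
  step 11. node 4  ⊔preds=[-4,4]  new=[-4,2]  old=[-4,1]  +wl: 
  step 12. node 2  ⊔preds=[-4,4]  new=[-4,4]  old=[-4,2]  +wl: 0,1,4
  step 13. node 0  ⊔preds=[-4,4]  new=[-4,4]  stable
  step 14. node 1  ⊔preds=[-4,4]  new=[-4,4]  stable
  step 15. node 4  ⊔preds=[-4,4]  new=[-4,2]  stable

Least fixpoint reached:
  node 0: [-4,4]
  node 1: [-4,4]
  node 2: [-4,4]
  node 3: [-2,-1]
  node 4: [-4,2]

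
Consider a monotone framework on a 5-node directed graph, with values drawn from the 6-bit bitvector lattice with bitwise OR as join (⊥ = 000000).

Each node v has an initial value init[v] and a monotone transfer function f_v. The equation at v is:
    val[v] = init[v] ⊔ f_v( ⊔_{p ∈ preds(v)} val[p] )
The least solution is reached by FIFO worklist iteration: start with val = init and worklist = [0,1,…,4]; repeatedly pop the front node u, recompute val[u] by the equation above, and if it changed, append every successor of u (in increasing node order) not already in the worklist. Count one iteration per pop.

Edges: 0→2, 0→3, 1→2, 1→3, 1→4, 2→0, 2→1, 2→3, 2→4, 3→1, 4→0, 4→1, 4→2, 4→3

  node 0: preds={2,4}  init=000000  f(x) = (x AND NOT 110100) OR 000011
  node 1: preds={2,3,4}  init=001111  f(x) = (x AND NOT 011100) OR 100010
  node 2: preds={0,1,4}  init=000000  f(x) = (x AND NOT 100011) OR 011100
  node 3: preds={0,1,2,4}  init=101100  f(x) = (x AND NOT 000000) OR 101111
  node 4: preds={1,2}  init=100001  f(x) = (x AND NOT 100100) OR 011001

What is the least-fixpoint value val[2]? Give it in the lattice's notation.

011100

Trace (9 dequeues):
  [1] u=0 | in 100001 | out 000011 | prev 000000 | push {}
  [2] u=1 | in 101101 | out 101111 | prev 001111 | push {}
  [3] u=2 | in 101111 | out 011100 | prev 000000 | push {0,1}
  [4] u=3 | in 111111 | out 111111 | prev 101100 | push {}
  [5] u=4 | in 111111 | out 111011 | prev 100001 | push {2,3}
  [6] u=0 | in 111111 | out 001011 | prev 000011 | push {}
  [7] u=1 | in 111111 | out 101111 | ==
  [8] u=2 | in 111111 | out 011100 | ==
  [9] u=3 | in 111111 | out 111111 | ==

Converged values:
  [0] 001011
  [1] 101111
  [2] 011100
  [3] 111111
  [4] 111011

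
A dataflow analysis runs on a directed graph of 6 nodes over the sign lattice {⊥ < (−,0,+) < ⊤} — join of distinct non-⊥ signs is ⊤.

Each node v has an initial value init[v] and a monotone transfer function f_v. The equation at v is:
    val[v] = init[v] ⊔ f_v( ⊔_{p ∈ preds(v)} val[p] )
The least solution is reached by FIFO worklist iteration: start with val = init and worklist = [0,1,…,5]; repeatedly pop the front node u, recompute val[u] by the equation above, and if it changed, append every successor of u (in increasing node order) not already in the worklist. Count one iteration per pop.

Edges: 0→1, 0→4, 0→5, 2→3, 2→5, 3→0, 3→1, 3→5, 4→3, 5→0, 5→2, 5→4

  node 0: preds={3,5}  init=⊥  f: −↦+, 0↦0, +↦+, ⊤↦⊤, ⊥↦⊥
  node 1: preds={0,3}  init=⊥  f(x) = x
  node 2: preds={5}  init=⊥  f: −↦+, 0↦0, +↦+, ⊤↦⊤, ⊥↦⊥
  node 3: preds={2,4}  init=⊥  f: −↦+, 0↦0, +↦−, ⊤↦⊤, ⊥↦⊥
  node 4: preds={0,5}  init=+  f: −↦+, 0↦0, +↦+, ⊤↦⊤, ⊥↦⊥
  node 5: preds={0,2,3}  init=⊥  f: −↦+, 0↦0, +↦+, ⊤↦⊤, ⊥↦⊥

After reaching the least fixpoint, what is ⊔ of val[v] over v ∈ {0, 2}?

⊤

Trace (18 dequeues):
  [1] u=0 | in ⊥ | out ⊥ | ==
  [2] u=1 | in ⊥ | out ⊥ | ==
  [3] u=2 | in ⊥ | out ⊥ | ==
  [4] u=3 | in + | out − | prev ⊥ | push {0,1}
  [5] u=4 | in ⊥ | out + | ==
  [6] u=5 | in − | out + | prev ⊥ | push {2,4}
  [7] u=0 | in ⊤ | out ⊤ | prev ⊥ | push {5}
  [8] u=1 | in ⊤ | out ⊤ | prev ⊥ | push {}
  [9] u=2 | in + | out + | prev ⊥ | push {3}
  [10] u=4 | in ⊤ | out ⊤ | prev + | push {}
  [11] u=5 | in ⊤ | out ⊤ | prev + | push {0,2,4}
  [12] u=3 | in ⊤ | out ⊤ | prev − | push {1,5}
  [13] u=0 | in ⊤ | out ⊤ | ==
  [14] u=2 | in ⊤ | out ⊤ | prev + | push {3}
  [15] u=4 | in ⊤ | out ⊤ | ==
  [16] u=1 | in ⊤ | out ⊤ | ==
  [17] u=5 | in ⊤ | out ⊤ | ==
  [18] u=3 | in ⊤ | out ⊤ | ==

Converged values:
  [0] ⊤
  [1] ⊤
  [2] ⊤
  [3] ⊤
  [4] ⊤
  [5] ⊤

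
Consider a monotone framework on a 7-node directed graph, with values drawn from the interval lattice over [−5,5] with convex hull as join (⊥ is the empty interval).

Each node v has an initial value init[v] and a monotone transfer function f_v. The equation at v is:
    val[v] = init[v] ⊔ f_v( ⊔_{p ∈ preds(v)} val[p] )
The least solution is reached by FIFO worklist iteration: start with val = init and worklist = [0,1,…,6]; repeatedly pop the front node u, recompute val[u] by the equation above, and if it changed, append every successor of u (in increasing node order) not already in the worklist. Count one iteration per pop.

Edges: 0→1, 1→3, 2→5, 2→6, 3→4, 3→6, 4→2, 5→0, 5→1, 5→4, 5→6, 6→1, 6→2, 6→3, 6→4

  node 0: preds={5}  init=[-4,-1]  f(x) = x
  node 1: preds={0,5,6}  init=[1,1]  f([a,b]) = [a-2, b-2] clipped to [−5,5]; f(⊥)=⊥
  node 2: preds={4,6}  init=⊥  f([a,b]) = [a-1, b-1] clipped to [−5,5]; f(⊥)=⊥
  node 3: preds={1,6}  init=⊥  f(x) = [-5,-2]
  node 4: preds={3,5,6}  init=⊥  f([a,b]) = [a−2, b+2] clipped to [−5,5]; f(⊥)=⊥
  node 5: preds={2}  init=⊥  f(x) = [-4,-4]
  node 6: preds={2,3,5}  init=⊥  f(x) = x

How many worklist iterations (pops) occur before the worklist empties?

53

Iteration log — 53 steps:
  step 1. node 0  ⊔preds=⊥  new=[-4,-1]  stable
  step 2. node 1  ⊔preds=[-4,-1]  new=[-5,1]  old=[1,1]  +wl: 
  step 3. node 2  ⊔preds=⊥  new=⊥  stable
  step 4. node 3  ⊔preds=[-5,1]  new=[-5,-2]  old=⊥  +wl: 
  step 5. node 4  ⊔preds=[-5,-2]  new=[-5,0]  old=⊥  +wl: 2
  step 6. node 5  ⊔preds=⊥  new=[-4,-4]  old=⊥  +wl: 0,1,4
  step 7. node 6  ⊔preds=[-5,-2]  new=[-5,-2]  old=⊥  +wl: 3
  step 8. node 2  ⊔preds=[-5,0]  new=[-5,-1]  old=⊥  +wl: 5,6
  step 9. node 0  ⊔preds=[-4,-4]  new=[-4,-1]  stable
  step 10. node 1  ⊔preds=[-5,-1]  new=[-5,1]  stable
  step 11. node 4  ⊔preds=[-5,-2]  new=[-5,0]  stable
  step 12. node 3  ⊔preds=[-5,1]  new=[-5,-2]  stable
  step 13. node 5  ⊔preds=[-5,-1]  new=[-4,-4]  stable
  step 14. node 6  ⊔preds=[-5,-1]  new=[-5,-1]  old=[-5,-2]  +wl: 1,2,3,4
  step 15. node 1  ⊔preds=[-5,-1]  new=[-5,1]  stable
  step 16. node 2  ⊔preds=[-5,0]  new=[-5,-1]  stable
  step 17. node 3  ⊔preds=[-5,1]  new=[-5,-2]  stable
  step 18. node 4  ⊔preds=[-5,-1]  new=[-5,1]  old=[-5,0]  +wl: 2
  step 19. node 2  ⊔preds=[-5,1]  new=[-5,0]  old=[-5,-1]  +wl: 5,6
  step 20. node 5  ⊔preds=[-5,0]  new=[-4,-4]  stable
  step 21. node 6  ⊔preds=[-5,0]  new=[-5,0]  old=[-5,-1]  +wl: 1,2,3,4
  step 22. node 1  ⊔preds=[-5,0]  new=[-5,1]  stable
  step 23. node 2  ⊔preds=[-5,1]  new=[-5,0]  stable
  step 24. node 3  ⊔preds=[-5,1]  new=[-5,-2]  stable
  step 25. node 4  ⊔preds=[-5,0]  new=[-5,2]  old=[-5,1]  +wl: 2
  step 26. node 2  ⊔preds=[-5,2]  new=[-5,1]  old=[-5,0]  +wl: 5,6
  step 27. node 5  ⊔preds=[-5,1]  new=[-4,-4]  stable
  step 28. node 6  ⊔preds=[-5,1]  new=[-5,1]  old=[-5,0]  +wl: 1,2,3,4
  step 29. node 1  ⊔preds=[-5,1]  new=[-5,1]  stable
  step 30. node 2  ⊔preds=[-5,2]  new=[-5,1]  stable
  step 31. node 3  ⊔preds=[-5,1]  new=[-5,-2]  stable
  step 32. node 4  ⊔preds=[-5,1]  new=[-5,3]  old=[-5,2]  +wl: 2
  step 33. node 2  ⊔preds=[-5,3]  new=[-5,2]  old=[-5,1]  +wl: 5,6
  step 34. node 5  ⊔preds=[-5,2]  new=[-4,-4]  stable
  step 35. node 6  ⊔preds=[-5,2]  new=[-5,2]  old=[-5,1]  +wl: 1,2,3,4
  step 36. node 1  ⊔preds=[-5,2]  new=[-5,1]  stable
  step 37. node 2  ⊔preds=[-5,3]  new=[-5,2]  stable
  step 38. node 3  ⊔preds=[-5,2]  new=[-5,-2]  stable
  step 39. node 4  ⊔preds=[-5,2]  new=[-5,4]  old=[-5,3]  +wl: 2
  step 40. node 2  ⊔preds=[-5,4]  new=[-5,3]  old=[-5,2]  +wl: 5,6
  step 41. node 5  ⊔preds=[-5,3]  new=[-4,-4]  stable
  step 42. node 6  ⊔preds=[-5,3]  new=[-5,3]  old=[-5,2]  +wl: 1,2,3,4
  step 43. node 1  ⊔preds=[-5,3]  new=[-5,1]  stable
  step 44. node 2  ⊔preds=[-5,4]  new=[-5,3]  stable
  step 45. node 3  ⊔preds=[-5,3]  new=[-5,-2]  stable
  step 46. node 4  ⊔preds=[-5,3]  new=[-5,5]  old=[-5,4]  +wl: 2
  step 47. node 2  ⊔preds=[-5,5]  new=[-5,4]  old=[-5,3]  +wl: 5,6
  step 48. node 5  ⊔preds=[-5,4]  new=[-4,-4]  stable
  step 49. node 6  ⊔preds=[-5,4]  new=[-5,4]  old=[-5,3]  +wl: 1,2,3,4
  step 50. node 1  ⊔preds=[-5,4]  new=[-5,2]  old=[-5,1]  +wl: 
  step 51. node 2  ⊔preds=[-5,5]  new=[-5,4]  stable
  step 52. node 3  ⊔preds=[-5,4]  new=[-5,-2]  stable
  step 53. node 4  ⊔preds=[-5,4]  new=[-5,5]  stable

Least fixpoint reached:
  node 0: [-4,-1]
  node 1: [-5,2]
  node 2: [-5,4]
  node 3: [-5,-2]
  node 4: [-5,5]
  node 5: [-4,-4]
  node 6: [-5,4]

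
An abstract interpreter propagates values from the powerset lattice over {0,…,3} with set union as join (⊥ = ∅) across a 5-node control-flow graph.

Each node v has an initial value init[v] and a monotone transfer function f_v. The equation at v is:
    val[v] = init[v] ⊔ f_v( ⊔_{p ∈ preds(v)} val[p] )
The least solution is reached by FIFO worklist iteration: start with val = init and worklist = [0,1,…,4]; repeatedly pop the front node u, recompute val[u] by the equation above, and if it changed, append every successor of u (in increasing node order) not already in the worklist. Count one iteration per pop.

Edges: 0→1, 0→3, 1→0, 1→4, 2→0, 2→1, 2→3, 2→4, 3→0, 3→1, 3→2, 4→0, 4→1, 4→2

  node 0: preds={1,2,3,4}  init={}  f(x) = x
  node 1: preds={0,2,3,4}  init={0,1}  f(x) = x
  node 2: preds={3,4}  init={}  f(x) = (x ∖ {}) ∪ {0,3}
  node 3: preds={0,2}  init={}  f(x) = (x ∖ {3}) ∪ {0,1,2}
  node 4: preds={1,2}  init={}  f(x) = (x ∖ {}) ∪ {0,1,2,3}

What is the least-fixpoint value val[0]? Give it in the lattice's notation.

Iteration log — 12 steps:
  step 1. node 0  ⊔preds={0,1}  new={0,1}  old={}  +wl: 
  step 2. node 1  ⊔preds={0,1}  new={0,1}  stable
  step 3. node 2  ⊔preds={}  new={0,3}  old={}  +wl: 0,1
  step 4. node 3  ⊔preds={0,1,3}  new={0,1,2}  old={}  +wl: 2
  step 5. node 4  ⊔preds={0,1,3}  new={0,1,2,3}  old={}  +wl: 
  step 6. node 0  ⊔preds={0,1,2,3}  new={0,1,2,3}  old={0,1}  +wl: 3
  step 7. node 1  ⊔preds={0,1,2,3}  new={0,1,2,3}  old={0,1}  +wl: 0,4
  step 8. node 2  ⊔preds={0,1,2,3}  new={0,1,2,3}  old={0,3}  +wl: 1
  step 9. node 3  ⊔preds={0,1,2,3}  new={0,1,2}  stable
  step 10. node 0  ⊔preds={0,1,2,3}  new={0,1,2,3}  stable
  step 11. node 4  ⊔preds={0,1,2,3}  new={0,1,2,3}  stable
  step 12. node 1  ⊔preds={0,1,2,3}  new={0,1,2,3}  stable

Least fixpoint reached:
  node 0: {0,1,2,3}
  node 1: {0,1,2,3}
  node 2: {0,1,2,3}
  node 3: {0,1,2}
  node 4: {0,1,2,3}

{0,1,2,3}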